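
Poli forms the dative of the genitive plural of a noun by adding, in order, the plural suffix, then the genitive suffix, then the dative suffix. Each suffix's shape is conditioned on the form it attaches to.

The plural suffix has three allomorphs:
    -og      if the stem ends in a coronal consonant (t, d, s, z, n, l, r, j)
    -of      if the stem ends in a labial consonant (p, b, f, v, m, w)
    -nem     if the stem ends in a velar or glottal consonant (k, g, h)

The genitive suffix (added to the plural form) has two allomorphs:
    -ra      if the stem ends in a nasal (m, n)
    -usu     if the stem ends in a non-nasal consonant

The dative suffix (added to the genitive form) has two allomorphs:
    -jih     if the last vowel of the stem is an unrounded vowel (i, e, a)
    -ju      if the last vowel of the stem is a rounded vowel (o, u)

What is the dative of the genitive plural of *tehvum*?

The final consonant of *tehvum* is /m/, which is labial, so the plural suffix is -of, giving *tehvumof*.
The plural form *tehvumof* — final consonant /f/ (non-nasal) → -usu → *tehvumofusu*.
The last vowel of the genitive form *tehvumofusu* is /u/, which is a rounded vowel, so the dative suffix is -ju, giving *tehvumofusuju*.

tehvumofusuju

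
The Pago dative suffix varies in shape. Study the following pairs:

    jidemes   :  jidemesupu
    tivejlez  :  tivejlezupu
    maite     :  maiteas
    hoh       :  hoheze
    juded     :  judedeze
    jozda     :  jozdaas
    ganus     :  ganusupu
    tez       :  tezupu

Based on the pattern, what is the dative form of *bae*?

The alternation tracks the final sound of the stem — -upu when the stem ends in a sibilant (*jidemes*, *tivejlez*, *ganus*, *tez*); -eze when the stem ends in a non-sibilant consonant (*hoh*, *juded*); -as when the stem ends in a vowel (*maite*, *jozda*).
*bae* — final sound /e/ (a vowel) → -as → *baeas*.

baeas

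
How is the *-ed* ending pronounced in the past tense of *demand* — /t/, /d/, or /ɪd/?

/ɪd/

The stem *demand* ends in /t/ or /d/.
The -ed suffix is realized as /ɪd/ after /t, d/; as /t/ after other voiceless consonants; and as /d/ after other voiced sounds.
So -ed on *demand* is pronounced /ɪd/.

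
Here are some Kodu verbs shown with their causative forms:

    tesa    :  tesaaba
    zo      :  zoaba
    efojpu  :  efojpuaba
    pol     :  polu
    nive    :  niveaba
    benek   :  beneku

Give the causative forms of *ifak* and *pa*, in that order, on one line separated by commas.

ifaku, paaba

The pattern is consonant vs. vowel: -u when the stem ends in a consonant (*pol*, *benek*); -aba when the stem ends in a vowel (*tesa*, *zo*, *efojpu*, *nive*).
*ifak* — final sound /k/ (a consonant) → -u → *ifaku*.
Since the final sound of *pa* is /a/ (a vowel), it takes -aba, giving *paaba*.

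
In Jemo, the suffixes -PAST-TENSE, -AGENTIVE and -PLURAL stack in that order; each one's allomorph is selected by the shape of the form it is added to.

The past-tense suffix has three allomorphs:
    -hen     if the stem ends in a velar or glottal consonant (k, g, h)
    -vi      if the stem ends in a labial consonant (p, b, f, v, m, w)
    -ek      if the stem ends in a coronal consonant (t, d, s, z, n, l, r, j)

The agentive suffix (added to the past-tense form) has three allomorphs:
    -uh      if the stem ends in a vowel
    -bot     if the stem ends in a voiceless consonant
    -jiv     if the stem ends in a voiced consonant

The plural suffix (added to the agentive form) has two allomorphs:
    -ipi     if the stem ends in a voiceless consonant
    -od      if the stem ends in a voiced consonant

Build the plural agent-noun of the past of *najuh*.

The final consonant of *najuh* is /h/, which is velar/glottal, so the past-tense suffix is -hen, giving *najuhhen*.
The past-tense form *najuhhen*: final sound = /n/, a voiced consonant → -jiv → *najuhhenjiv*.
The final consonant of the agentive form *najuhhenjiv* is /v/, which is voiced, so the plural suffix is -od, giving *najuhhenjivod*.

najuhhenjivod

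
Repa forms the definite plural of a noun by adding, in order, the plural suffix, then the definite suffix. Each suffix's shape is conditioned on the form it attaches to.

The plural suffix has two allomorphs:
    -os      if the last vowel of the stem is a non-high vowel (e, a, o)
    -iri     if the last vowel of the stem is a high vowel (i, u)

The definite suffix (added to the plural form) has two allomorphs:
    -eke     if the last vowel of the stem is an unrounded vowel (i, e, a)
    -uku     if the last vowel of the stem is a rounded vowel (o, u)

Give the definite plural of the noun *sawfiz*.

sawfizirieke

*sawfiz*: last vowel = /i/, a high vowel → -iri → *sawfiziri*.
Since the last vowel of the plural form *sawfiziri* is /i/ (an unrounded vowel), it takes -eke, giving *sawfizirieke*.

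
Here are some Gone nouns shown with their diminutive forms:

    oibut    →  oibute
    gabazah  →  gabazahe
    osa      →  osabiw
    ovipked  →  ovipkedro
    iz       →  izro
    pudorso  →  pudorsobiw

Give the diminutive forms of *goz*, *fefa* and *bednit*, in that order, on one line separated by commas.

The suffix is conditioned by the final sound: -e when the stem ends in a voiceless consonant (*oibut*, *gabazah*); -ro when the stem ends in a voiced consonant (*ovipked*, *iz*); -biw when the stem ends in a vowel (*osa*, *pudorso*).
*goz*: final sound = /z/, a voiced consonant → -ro → *gozro*.
The final sound of *fefa* is /a/, which is a vowel, so the suffix is -biw, giving *fefabiw*.
*bednit*: final sound = /t/, a voiceless consonant → -e → *bednite*.

gozro, fefabiw, bednite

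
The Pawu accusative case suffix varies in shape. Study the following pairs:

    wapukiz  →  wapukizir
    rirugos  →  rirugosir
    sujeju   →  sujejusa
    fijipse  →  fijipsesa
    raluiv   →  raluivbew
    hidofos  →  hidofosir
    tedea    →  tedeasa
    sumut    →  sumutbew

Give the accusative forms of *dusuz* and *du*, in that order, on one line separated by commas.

dusuzir, dusa

The alternation tracks the final sound of the stem — -ir when the stem ends in a sibilant (*wapukiz*, *rirugos*, *hidofos*); -bew when the stem ends in a non-sibilant consonant (*raluiv*, *sumut*); -sa when the stem ends in a vowel (*sujeju*, *fijipse*, *tedea*).
*dusuz* — final sound /z/ (a sibilant) → -ir → *dusuzir*.
The final sound of *du* is /u/, which is a vowel, so the suffix is -sa, giving *dusa*.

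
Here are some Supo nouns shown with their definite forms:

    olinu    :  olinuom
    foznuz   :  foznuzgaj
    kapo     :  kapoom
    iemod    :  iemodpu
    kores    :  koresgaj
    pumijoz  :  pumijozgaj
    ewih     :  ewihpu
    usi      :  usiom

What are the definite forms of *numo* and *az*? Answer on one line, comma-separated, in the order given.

The alternation tracks the final sound of the stem — -gaj when the stem ends in a sibilant (*foznuz*, *kores*, *pumijoz*); -pu when the stem ends in a non-sibilant consonant (*iemod*, *ewih*); -om when the stem ends in a vowel (*olinu*, *kapo*, *usi*).
The final sound of *numo* is /o/, which is a vowel, so the suffix is -om, giving *numoom*.
Since the final sound of *az* is /z/ (a sibilant), it takes -gaj, giving *azgaj*.

numoom, azgaj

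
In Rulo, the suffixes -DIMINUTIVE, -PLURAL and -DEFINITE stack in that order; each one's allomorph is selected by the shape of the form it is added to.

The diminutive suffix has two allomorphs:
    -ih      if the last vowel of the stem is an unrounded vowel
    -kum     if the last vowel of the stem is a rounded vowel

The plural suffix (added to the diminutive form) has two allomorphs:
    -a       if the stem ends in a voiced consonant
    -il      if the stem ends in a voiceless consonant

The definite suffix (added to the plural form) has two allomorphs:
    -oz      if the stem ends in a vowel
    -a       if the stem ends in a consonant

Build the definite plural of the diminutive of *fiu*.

*fiu*: last vowel = /u/, a rounded vowel → -kum → *fiukum*.
The final consonant of the diminutive form *fiukum* is /m/, which is voiced, so the plural suffix is -a, giving *fiukuma*.
The final sound of the plural form *fiukuma* is /a/, which is a vowel, so the definite suffix is -oz, giving *fiukumaoz*.

fiukumaoz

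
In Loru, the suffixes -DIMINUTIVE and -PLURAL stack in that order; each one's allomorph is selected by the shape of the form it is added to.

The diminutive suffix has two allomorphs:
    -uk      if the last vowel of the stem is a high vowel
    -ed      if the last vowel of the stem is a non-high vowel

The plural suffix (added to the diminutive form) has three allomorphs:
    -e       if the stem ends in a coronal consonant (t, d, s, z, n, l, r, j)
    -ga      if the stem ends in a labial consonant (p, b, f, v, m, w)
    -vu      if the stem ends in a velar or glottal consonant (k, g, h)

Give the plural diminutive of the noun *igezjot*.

The last vowel of *igezjot* is /o/, which is a non-high vowel, so the diminutive suffix is -ed, giving *igezjoted*.
The diminutive form *igezjoted* — final consonant /d/ (coronal) → -e → *igezjotede*.

igezjotede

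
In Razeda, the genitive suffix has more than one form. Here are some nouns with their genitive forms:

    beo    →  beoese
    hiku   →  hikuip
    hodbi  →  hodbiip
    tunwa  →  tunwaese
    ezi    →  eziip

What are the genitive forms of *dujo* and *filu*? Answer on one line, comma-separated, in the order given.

The alternation tracks the last vowel of the stem — -ip when the last vowel of the stem is a high vowel (*hiku*, *hodbi*, *ezi*); -ese when the last vowel of the stem is a non-high vowel (*beo*, *tunwa*).
The last vowel of *dujo* is /o/, which is a non-high vowel, so the suffix is -ese, giving *dujoese*.
*filu* — last vowel /u/ (a high vowel) → -ip → *filuip*.

dujoese, filuip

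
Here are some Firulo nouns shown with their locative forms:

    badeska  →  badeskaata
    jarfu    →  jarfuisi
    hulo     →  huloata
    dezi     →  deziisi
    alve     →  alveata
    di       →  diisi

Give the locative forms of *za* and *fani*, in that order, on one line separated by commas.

The pattern is height harmony: -isi when the last vowel of the stem is a high vowel (*jarfu*, *dezi*, *di*); -ata when the last vowel of the stem is a non-high vowel (*badeska*, *hulo*, *alve*).
*za*: last vowel = /a/, a non-high vowel → -ata → *zaata*.
Since the last vowel of *fani* is /i/ (a high vowel), it takes -isi, giving *faniisi*.

zaata, faniisi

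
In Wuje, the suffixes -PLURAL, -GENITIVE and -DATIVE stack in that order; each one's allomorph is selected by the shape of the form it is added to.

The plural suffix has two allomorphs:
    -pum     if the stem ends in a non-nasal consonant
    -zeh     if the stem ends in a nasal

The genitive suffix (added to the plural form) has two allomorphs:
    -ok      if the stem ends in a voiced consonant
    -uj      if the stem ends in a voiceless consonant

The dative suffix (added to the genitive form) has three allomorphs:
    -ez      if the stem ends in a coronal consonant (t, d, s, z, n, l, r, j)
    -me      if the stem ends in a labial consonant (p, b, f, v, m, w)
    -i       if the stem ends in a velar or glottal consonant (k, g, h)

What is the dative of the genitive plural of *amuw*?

amuwpumoki

*amuw*: final consonant = /w/, non-nasal → -pum → *amuwpum*.
The plural form *amuwpum*: final consonant = /m/, voiced → -ok → *amuwpumok*.
The final consonant of the genitive form *amuwpumok* is /k/, which is velar/glottal, so the dative suffix is -i, giving *amuwpumoki*.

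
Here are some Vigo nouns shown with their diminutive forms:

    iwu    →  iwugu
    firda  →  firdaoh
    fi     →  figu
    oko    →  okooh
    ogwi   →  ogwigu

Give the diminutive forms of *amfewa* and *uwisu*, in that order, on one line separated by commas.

amfewaoh, uwisugu

Looking at the last vowel of each stem: -gu when the last vowel of the stem is a high vowel (*iwu*, *fi*, *ogwi*); -oh when the last vowel of the stem is a non-high vowel (*firda*, *oko*).
The last vowel of *amfewa* is /a/, which is a non-high vowel, so the suffix is -oh, giving *amfewaoh*.
*uwisu* — last vowel /u/ (a high vowel) → -gu → *uwisugu*.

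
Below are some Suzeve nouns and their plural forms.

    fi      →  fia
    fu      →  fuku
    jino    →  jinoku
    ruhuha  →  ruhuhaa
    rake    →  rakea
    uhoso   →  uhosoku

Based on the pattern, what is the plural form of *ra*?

raa

The pattern is rounding harmony: -ku when the last vowel of the stem is a rounded vowel (*fu*, *jino*, *uhoso*); -a when the last vowel of the stem is an unrounded vowel (*fi*, *ruhuha*, *rake*).
The last vowel of *ra* is /a/, which is an unrounded vowel, so the suffix is -a, giving *raa*.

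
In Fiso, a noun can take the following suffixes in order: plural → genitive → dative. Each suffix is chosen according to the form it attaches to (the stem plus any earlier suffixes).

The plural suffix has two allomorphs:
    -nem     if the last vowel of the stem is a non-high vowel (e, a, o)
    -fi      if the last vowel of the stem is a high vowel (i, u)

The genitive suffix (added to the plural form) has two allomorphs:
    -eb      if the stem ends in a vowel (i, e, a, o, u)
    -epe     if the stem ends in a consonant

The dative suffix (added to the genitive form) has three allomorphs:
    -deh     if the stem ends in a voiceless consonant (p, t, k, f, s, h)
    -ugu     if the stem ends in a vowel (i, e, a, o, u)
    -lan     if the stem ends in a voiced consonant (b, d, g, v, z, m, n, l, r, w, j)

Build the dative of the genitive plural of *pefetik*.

pefetikfieblan

The last vowel of *pefetik* is /i/, which is a high vowel, so the plural suffix is -fi, giving *pefetikfi*.
The final sound of the plural form *pefetikfi* is /i/, which is a vowel, so the genitive suffix is -eb, giving *pefetikfieb*.
Since the final sound of the genitive form *pefetikfieb* is /b/ (a voiced consonant), it takes -lan, giving *pefetikfieblan*.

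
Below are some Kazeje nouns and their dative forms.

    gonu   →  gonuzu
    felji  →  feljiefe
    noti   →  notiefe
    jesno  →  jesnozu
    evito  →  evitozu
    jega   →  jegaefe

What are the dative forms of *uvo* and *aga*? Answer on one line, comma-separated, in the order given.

The suffix is conditioned by the last vowel: -zu when the last vowel of the stem is a rounded vowel (*gonu*, *jesno*, *evito*); -efe when the last vowel of the stem is an unrounded vowel (*felji*, *noti*, *jega*).
Since the last vowel of *uvo* is /o/ (a rounded vowel), it takes -zu, giving *uvozu*.
The last vowel of *aga* is /a/, which is an unrounded vowel, so the suffix is -efe, giving *agaefe*.

uvozu, agaefe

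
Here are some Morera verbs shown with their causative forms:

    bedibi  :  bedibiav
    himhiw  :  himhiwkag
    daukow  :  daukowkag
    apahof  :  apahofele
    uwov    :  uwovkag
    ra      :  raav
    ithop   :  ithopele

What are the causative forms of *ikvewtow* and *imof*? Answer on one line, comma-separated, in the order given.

ikvewtowkag, imofele

The pattern is voicing of the final sound: -ele when the stem ends in a voiceless consonant (*apahof*, *ithop*); -kag when the stem ends in a voiced consonant (*himhiw*, *daukow*, *uwov*); -av when the stem ends in a vowel (*bedibi*, *ra*).
Since the final sound of *ikvewtow* is /w/ (a voiced consonant), it takes -kag, giving *ikvewtowkag*.
The final sound of *imof* is /f/, which is a voiceless consonant, so the suffix is -ele, giving *imofele*.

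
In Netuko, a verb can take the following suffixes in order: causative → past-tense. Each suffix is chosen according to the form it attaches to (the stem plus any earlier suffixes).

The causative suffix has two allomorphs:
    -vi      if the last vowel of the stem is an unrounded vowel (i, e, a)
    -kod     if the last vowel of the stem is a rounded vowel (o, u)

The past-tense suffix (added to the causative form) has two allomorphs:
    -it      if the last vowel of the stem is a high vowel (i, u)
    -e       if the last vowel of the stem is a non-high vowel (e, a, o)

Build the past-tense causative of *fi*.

fiviit

Since the last vowel of *fi* is /i/ (an unrounded vowel), it takes -vi, giving *fivi*.
The causative form *fivi*: last vowel = /i/, a high vowel → -it → *fiviit*.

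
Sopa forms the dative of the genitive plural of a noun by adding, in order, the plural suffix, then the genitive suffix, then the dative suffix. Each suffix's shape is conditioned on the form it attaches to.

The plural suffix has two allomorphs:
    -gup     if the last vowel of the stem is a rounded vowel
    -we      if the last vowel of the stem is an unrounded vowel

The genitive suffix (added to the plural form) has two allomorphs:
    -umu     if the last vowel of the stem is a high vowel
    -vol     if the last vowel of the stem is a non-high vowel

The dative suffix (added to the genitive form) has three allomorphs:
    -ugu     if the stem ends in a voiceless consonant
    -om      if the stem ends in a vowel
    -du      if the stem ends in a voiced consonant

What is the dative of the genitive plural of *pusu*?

pusugupumuom

Since the last vowel of *pusu* is /u/ (a rounded vowel), it takes -gup, giving *pusugup*.
The last vowel of the plural form *pusugup* is /u/, which is a high vowel, so the genitive suffix is -umu, giving *pusugupumu*.
The final sound of the genitive form *pusugupumu* is /u/, which is a vowel, so the dative suffix is -om, giving *pusugupumuom*.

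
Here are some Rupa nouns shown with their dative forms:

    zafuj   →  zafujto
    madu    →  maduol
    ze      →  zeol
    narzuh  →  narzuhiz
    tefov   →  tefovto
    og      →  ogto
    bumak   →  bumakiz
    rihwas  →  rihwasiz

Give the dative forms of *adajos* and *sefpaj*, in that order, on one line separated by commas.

The suffix is conditioned by the final sound: -iz when the stem ends in a voiceless consonant (*narzuh*, *bumak*, *rihwas*); -to when the stem ends in a voiced consonant (*zafuj*, *tefov*, *og*); -ol when the stem ends in a vowel (*madu*, *ze*).
Since the final sound of *adajos* is /s/ (a voiceless consonant), it takes -iz, giving *adajosiz*.
The final sound of *sefpaj* is /j/, which is a voiced consonant, so the suffix is -to, giving *sefpajto*.

adajosiz, sefpajto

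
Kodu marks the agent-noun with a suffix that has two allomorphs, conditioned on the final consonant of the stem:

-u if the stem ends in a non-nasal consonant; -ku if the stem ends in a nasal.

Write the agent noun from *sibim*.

*sibim*: final consonant = /m/, a nasal → -ku → *sibimku*.

sibimku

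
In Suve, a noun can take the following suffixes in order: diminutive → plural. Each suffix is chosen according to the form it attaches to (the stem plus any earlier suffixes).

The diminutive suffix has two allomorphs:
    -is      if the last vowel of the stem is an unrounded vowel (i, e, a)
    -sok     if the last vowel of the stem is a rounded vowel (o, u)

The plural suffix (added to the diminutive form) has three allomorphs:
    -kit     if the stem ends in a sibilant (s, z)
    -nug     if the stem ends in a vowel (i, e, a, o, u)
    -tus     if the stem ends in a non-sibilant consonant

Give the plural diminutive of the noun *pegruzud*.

pegruzudsoktus

The last vowel of *pegruzud* is /u/, which is a rounded vowel, so the diminutive suffix is -sok, giving *pegruzudsok*.
The diminutive form *pegruzudsok*: final sound = /k/, a non-sibilant consonant → -tus → *pegruzudsoktus*.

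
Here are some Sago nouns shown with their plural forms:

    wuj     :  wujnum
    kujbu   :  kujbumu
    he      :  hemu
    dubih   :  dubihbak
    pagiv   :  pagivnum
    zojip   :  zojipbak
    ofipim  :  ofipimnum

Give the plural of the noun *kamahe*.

The suffix is conditioned by the final sound: -bak when the stem ends in a voiceless consonant (*dubih*, *zojip*); -num when the stem ends in a voiced consonant (*wuj*, *pagiv*, *ofipim*); -mu when the stem ends in a vowel (*kujbu*, *he*).
*kamahe* — final sound /e/ (a vowel) → -mu → *kamahemu*.

kamahemu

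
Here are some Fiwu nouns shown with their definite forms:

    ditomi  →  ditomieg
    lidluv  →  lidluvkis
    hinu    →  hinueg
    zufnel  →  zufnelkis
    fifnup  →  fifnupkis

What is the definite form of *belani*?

The alternation tracks the final sound of the stem — -kis when the stem ends in a consonant (*lidluv*, *zufnel*, *fifnup*); -eg when the stem ends in a vowel (*ditomi*, *hinu*).
*belani* — final sound /i/ (a vowel) → -eg → *belanieg*.

belanieg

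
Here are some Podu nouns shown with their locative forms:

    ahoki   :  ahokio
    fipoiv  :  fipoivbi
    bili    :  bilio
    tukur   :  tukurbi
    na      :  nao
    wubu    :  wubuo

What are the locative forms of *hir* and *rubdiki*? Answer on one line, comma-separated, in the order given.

Looking at the final sound of each stem: -bi when the stem ends in a consonant (*fipoiv*, *tukur*); -o when the stem ends in a vowel (*ahoki*, *bili*, *na*, *wubu*).
*hir*: final sound = /r/, a consonant → -bi → *hirbi*.
The final sound of *rubdiki* is /i/, which is a vowel, so the suffix is -o, giving *rubdikio*.

hirbi, rubdikio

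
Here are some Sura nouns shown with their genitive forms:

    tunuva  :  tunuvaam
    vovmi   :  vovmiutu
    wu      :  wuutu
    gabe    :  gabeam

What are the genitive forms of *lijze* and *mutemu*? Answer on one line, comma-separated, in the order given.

The pattern is height harmony: -utu when the last vowel of the stem is a high vowel (*vovmi*, *wu*); -am when the last vowel of the stem is a non-high vowel (*tunuva*, *gabe*).
*lijze* — last vowel /e/ (a non-high vowel) → -am → *lijzeam*.
*mutemu*: last vowel = /u/, a high vowel → -utu → *mutemuutu*.

lijzeam, mutemuutu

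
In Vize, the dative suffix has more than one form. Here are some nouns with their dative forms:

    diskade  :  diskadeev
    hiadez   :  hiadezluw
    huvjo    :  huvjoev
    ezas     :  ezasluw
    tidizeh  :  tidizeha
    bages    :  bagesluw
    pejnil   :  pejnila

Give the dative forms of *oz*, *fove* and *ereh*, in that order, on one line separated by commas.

The suffix is conditioned by the final sound: -luw when the stem ends in a sibilant (*hiadez*, *ezas*, *bages*); -a when the stem ends in a non-sibilant consonant (*tidizeh*, *pejnil*); -ev when the stem ends in a vowel (*diskade*, *huvjo*).
*oz*: final sound = /z/, a sibilant → -luw → *ozluw*.
The final sound of *fove* is /e/, which is a vowel, so the suffix is -ev, giving *foveev*.
*ereh*: final sound = /h/, a non-sibilant consonant → -a → *ereha*.

ozluw, foveev, ereha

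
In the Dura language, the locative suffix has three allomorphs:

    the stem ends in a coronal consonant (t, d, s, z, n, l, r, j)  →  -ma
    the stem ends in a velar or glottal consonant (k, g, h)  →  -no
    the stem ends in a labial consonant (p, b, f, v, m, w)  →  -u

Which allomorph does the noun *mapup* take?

-u

*mapup*: final consonant = /p/, labial → -u.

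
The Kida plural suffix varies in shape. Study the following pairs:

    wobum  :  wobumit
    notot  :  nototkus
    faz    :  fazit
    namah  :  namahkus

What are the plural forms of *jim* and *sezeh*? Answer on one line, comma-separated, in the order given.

jimit, sezehkus

Looking at the final consonant of each stem: -kus when the stem ends in a voiceless consonant (*notot*, *namah*); -it when the stem ends in a voiced consonant (*wobum*, *faz*).
The final consonant of *jim* is /m/, which is voiced, so the suffix is -it, giving *jimit*.
*sezeh*: final consonant = /h/, voiceless → -kus → *sezehkus*.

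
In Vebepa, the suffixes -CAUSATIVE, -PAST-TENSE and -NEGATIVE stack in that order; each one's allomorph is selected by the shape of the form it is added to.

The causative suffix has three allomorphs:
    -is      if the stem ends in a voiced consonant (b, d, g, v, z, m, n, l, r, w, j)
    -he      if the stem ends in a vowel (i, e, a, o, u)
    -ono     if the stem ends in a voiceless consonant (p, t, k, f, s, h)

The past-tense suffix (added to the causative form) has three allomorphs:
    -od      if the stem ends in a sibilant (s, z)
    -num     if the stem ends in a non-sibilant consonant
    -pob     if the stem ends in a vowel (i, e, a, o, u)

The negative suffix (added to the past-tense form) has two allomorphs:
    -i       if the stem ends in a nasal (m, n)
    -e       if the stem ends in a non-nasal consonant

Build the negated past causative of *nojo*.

Since the final sound of *nojo* is /o/ (a vowel), it takes -he, giving *nojohe*.
The causative form *nojohe*: final sound = /e/, a vowel → -pob → *nojohepob*.
The past-tense form *nojohepob* — final consonant /b/ (non-nasal) → -e → *nojohepobe*.

nojohepobe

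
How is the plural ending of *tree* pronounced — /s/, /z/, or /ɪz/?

The stem *tree* ends in a voiced non-sibilant sound.
The plural suffix surfaces as /ɪz/ after sibilants, /s/ after other voiceless consonants, and /z/ after other voiced sounds.
So the plural -s on *tree* is pronounced /z/.

/z/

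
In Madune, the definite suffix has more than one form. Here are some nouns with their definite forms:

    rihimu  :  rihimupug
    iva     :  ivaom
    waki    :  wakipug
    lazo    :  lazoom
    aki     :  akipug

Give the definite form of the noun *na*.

The alternation tracks the last vowel of the stem — -pug when the last vowel of the stem is a high vowel (*rihimu*, *waki*, *aki*); -om when the last vowel of the stem is a non-high vowel (*iva*, *lazo*).
*na* — last vowel /a/ (a non-high vowel) → -om → *naom*.

naom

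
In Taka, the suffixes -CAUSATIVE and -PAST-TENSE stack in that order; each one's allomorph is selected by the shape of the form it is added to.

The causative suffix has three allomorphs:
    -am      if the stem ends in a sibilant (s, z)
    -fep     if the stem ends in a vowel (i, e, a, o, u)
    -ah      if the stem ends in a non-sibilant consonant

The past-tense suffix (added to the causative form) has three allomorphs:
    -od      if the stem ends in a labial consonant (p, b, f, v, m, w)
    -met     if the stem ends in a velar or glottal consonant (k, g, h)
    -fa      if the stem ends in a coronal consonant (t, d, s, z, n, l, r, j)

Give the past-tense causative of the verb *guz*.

Since the final sound of *guz* is /z/ (a sibilant), it takes -am, giving *guzam*.
The causative form *guzam* — final consonant /m/ (labial) → -od → *guzamod*.

guzamod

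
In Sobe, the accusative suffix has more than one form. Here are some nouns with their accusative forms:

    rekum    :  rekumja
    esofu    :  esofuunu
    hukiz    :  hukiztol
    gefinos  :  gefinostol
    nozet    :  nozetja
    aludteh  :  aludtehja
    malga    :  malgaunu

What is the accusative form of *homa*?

Looking at the final sound of each stem: -tol when the stem ends in a sibilant (*hukiz*, *gefinos*); -ja when the stem ends in a non-sibilant consonant (*rekum*, *nozet*, *aludteh*); -unu when the stem ends in a vowel (*esofu*, *malga*).
*homa* — final sound /a/ (a vowel) → -unu → *homaunu*.

homaunu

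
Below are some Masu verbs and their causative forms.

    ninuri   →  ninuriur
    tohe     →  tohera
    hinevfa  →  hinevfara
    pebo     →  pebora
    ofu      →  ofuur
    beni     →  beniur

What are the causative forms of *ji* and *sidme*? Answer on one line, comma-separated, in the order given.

The pattern is height harmony: -ur when the last vowel of the stem is a high vowel (*ninuri*, *ofu*, *beni*); -ra when the last vowel of the stem is a non-high vowel (*tohe*, *hinevfa*, *pebo*).
*ji*: last vowel = /i/, a high vowel → -ur → *jiur*.
*sidme*: last vowel = /e/, a non-high vowel → -ra → *sidmera*.

jiur, sidmera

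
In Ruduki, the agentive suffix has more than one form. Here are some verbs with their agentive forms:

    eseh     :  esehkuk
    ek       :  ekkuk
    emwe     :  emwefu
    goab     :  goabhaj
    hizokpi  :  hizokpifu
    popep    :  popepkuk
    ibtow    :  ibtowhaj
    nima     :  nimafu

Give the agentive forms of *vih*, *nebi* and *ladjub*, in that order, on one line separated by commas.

vihkuk, nebifu, ladjubhaj

The alternation tracks the final sound of the stem — -kuk when the stem ends in a voiceless consonant (*eseh*, *ek*, *popep*); -haj when the stem ends in a voiced consonant (*goab*, *ibtow*); -fu when the stem ends in a vowel (*emwe*, *hizokpi*, *nima*).
*vih*: final sound = /h/, a voiceless consonant → -kuk → *vihkuk*.
Since the final sound of *nebi* is /i/ (a vowel), it takes -fu, giving *nebifu*.
*ladjub*: final sound = /b/, a voiced consonant → -haj → *ladjubhaj*.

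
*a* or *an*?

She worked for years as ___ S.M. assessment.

an

The indefinite article is chosen by the initial *sound* of the following word, not its spelling.
The initialism *S.M.* is read letter by letter; the first letter, S, is pronounced /ɛs/, which begins with a vowel sound.
So the article is *an*: She worked for years as an S.M. assessment.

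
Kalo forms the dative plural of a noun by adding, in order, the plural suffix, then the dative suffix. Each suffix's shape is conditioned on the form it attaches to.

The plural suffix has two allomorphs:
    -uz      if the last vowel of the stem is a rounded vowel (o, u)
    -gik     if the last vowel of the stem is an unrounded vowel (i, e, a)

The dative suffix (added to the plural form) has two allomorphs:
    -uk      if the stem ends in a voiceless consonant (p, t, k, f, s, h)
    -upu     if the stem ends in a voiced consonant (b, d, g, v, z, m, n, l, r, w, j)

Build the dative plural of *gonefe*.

gonefegikuk

Since the last vowel of *gonefe* is /e/ (an unrounded vowel), it takes -gik, giving *gonefegik*.
The plural form *gonefegik*: final consonant = /k/, voiceless → -uk → *gonefegikuk*.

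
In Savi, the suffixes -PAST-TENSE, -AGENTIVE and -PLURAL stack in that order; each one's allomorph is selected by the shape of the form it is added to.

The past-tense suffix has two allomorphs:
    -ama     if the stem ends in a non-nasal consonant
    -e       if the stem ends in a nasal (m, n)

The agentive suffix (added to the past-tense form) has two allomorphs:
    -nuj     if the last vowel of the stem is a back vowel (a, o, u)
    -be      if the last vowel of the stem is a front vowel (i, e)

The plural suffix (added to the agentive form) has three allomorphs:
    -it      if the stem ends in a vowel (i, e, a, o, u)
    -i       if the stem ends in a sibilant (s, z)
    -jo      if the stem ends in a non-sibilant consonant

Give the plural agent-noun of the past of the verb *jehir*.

jehiramanujjo

*jehir*: final consonant = /r/, non-nasal → -ama → *jehirama*.
Since the last vowel of the past-tense form *jehirama* is /a/ (a back vowel), it takes -nuj, giving *jehiramanuj*.
Since the final sound of the agentive form *jehiramanuj* is /j/ (a non-sibilant consonant), it takes -jo, giving *jehiramanujjo*.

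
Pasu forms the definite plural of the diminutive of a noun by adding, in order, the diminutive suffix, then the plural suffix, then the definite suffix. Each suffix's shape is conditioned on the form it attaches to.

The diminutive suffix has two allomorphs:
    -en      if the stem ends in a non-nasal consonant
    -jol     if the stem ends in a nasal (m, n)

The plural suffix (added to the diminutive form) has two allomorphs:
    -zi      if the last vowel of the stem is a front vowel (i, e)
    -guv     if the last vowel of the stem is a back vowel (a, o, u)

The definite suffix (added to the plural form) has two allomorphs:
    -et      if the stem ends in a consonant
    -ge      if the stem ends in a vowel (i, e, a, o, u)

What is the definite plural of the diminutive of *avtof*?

*avtof*: final consonant = /f/, non-nasal → -en → *avtofen*.
Since the last vowel of the diminutive form *avtofen* is /e/ (a front vowel), it takes -zi, giving *avtofenzi*.
The plural form *avtofenzi*: final sound = /i/, a vowel → -ge → *avtofenzige*.

avtofenzige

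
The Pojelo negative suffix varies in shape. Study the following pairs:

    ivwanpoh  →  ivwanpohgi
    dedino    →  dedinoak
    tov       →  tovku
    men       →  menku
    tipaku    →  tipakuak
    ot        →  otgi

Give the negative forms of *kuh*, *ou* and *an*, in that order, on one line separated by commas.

kuhgi, ouak, anku

The pattern is voicing of the final sound: -gi when the stem ends in a voiceless consonant (*ivwanpoh*, *ot*); -ku when the stem ends in a voiced consonant (*tov*, *men*); -ak when the stem ends in a vowel (*dedino*, *tipaku*).
*kuh* — final sound /h/ (a voiceless consonant) → -gi → *kuhgi*.
*ou*: final sound = /u/, a vowel → -ak → *ouak*.
The final sound of *an* is /n/, which is a voiced consonant, so the suffix is -ku, giving *anku*.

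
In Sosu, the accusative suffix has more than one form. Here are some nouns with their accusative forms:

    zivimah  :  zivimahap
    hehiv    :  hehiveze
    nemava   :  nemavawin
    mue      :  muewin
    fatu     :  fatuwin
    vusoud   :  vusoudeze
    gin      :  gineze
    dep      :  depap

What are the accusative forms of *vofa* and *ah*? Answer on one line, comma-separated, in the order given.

The suffix is conditioned by the final sound: -ap when the stem ends in a voiceless consonant (*zivimah*, *dep*); -eze when the stem ends in a voiced consonant (*hehiv*, *vusoud*, *gin*); -win when the stem ends in a vowel (*nemava*, *mue*, *fatu*).
Since the final sound of *vofa* is /a/ (a vowel), it takes -win, giving *vofawin*.
The final sound of *ah* is /h/, which is a voiceless consonant, so the suffix is -ap, giving *ahap*.

vofawin, ahap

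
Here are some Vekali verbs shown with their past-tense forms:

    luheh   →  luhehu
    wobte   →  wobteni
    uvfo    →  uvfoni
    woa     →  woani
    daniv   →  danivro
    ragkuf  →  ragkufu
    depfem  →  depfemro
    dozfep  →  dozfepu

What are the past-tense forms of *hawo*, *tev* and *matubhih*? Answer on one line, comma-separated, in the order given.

hawoni, tevro, matubhihu

The alternation tracks the final sound of the stem — -u when the stem ends in a voiceless consonant (*luheh*, *ragkuf*, *dozfep*); -ro when the stem ends in a voiced consonant (*daniv*, *depfem*); -ni when the stem ends in a vowel (*wobte*, *uvfo*, *woa*).
*hawo*: final sound = /o/, a vowel → -ni → *hawoni*.
Since the final sound of *tev* is /v/ (a voiced consonant), it takes -ro, giving *tevro*.
*matubhih* — final sound /h/ (a voiceless consonant) → -u → *matubhihu*.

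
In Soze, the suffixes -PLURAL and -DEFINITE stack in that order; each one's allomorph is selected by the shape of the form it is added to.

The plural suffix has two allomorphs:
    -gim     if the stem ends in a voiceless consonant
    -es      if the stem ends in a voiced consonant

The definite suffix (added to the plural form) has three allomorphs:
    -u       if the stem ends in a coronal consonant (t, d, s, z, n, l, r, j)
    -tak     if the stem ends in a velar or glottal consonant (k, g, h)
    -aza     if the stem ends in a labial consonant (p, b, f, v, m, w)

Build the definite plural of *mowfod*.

*mowfod* — final consonant /d/ (voiced) → -es → *mowfodes*.
The final consonant of the plural form *mowfodes* is /s/, which is coronal, so the definite suffix is -u, giving *mowfodesu*.

mowfodesu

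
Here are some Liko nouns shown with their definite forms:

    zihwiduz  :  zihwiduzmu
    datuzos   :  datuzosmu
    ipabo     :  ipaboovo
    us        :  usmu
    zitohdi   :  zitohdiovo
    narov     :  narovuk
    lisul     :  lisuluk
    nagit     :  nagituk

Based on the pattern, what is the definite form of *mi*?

The pattern is sibilance of the final sound: -mu when the stem ends in a sibilant (*zihwiduz*, *datuzos*, *us*); -uk when the stem ends in a non-sibilant consonant (*narov*, *lisul*, *nagit*); -ovo when the stem ends in a vowel (*ipabo*, *zitohdi*).
*mi* — final sound /i/ (a vowel) → -ovo → *miovo*.

miovo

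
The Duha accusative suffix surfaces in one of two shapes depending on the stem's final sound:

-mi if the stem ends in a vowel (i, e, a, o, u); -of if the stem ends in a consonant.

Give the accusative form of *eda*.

edami

Since the final sound of *eda* is /a/ (a vowel), it takes -mi, giving *edami*.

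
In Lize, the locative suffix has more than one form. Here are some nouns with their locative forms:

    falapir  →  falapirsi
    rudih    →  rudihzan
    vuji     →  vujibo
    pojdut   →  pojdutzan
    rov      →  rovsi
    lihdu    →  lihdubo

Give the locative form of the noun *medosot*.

medosotzan

The suffix is conditioned by the final sound: -zan when the stem ends in a voiceless consonant (*rudih*, *pojdut*); -si when the stem ends in a voiced consonant (*falapir*, *rov*); -bo when the stem ends in a vowel (*vuji*, *lihdu*).
Since the final sound of *medosot* is /t/ (a voiceless consonant), it takes -zan, giving *medosotzan*.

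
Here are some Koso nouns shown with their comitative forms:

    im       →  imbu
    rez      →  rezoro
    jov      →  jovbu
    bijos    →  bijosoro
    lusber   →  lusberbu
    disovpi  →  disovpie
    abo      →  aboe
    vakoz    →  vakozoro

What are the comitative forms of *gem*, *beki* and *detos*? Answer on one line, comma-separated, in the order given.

The suffix is conditioned by the final sound: -oro when the stem ends in a sibilant (*rez*, *bijos*, *vakoz*); -bu when the stem ends in a non-sibilant consonant (*im*, *jov*, *lusber*); -e when the stem ends in a vowel (*disovpi*, *abo*).
*gem* — final sound /m/ (a non-sibilant consonant) → -bu → *gembu*.
Since the final sound of *beki* is /i/ (a vowel), it takes -e, giving *bekie*.
Since the final sound of *detos* is /s/ (a sibilant), it takes -oro, giving *detosoro*.

gembu, bekie, detosoro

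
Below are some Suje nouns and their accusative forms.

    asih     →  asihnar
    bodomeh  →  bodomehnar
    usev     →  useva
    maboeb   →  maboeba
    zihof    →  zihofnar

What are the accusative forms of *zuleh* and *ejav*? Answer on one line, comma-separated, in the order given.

zulehnar, ejava

The pattern is voicing of the final consonant: -nar when the stem ends in a voiceless consonant (*asih*, *bodomeh*, *zihof*); -a when the stem ends in a voiced consonant (*usev*, *maboeb*).
The final consonant of *zuleh* is /h/, which is voiceless, so the suffix is -nar, giving *zulehnar*.
The final consonant of *ejav* is /v/, which is voiced, so the suffix is -a, giving *ejava*.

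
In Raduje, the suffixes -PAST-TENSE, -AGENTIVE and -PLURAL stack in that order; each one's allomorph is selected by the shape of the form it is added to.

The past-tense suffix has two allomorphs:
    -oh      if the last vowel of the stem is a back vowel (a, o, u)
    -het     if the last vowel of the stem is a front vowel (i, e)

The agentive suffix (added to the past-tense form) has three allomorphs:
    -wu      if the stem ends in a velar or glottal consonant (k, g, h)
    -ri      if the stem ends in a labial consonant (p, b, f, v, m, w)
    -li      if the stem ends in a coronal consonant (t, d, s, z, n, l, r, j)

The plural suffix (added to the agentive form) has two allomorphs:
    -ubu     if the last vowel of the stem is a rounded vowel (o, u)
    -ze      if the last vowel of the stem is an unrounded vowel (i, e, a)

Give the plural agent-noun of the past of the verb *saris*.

sarishetlize

*saris*: last vowel = /i/, a front vowel → -het → *sarishet*.
The past-tense form *sarishet*: final consonant = /t/, coronal → -li → *sarishetli*.
The agentive form *sarishetli* — last vowel /i/ (an unrounded vowel) → -ze → *sarishetlize*.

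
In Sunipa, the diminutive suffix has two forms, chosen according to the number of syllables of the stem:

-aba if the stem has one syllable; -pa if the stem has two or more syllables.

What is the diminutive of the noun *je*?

With one syllable, *je* takes -aba → *jeaba*.

jeaba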